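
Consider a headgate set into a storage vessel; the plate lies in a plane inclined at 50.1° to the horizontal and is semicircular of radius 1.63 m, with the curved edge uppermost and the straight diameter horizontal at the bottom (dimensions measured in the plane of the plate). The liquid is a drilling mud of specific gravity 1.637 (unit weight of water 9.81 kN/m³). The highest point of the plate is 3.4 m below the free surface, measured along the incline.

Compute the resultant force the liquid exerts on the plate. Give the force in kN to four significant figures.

F ≈ 223.1 kN

γ = 1.637 × 9.81 = 16.05897 kN/m³.
Let θ = 50.1° be the plate's angle to the horizontal; measure y along the incline from where the plane meets the free surface. Vertical depth h = y·sinθ with sinθ = 0.767165.
The centroid lies 4r/(3π) = 0.691793 m above the diameter, so r − 4r/(3π) = 1.63 − 0.691793 = 0.938207 m below the topmost point, so y_c = 3.4 + 0.938207 = 4.33821 m and h_c = 4.33821 × 0.767165 = 3.32812 m.
A = πr²/2 = π × 1.63²/2 = 4.17345 m².
Resultant F = γ·h_c·A = 16.05897 × 3.32812 × 4.17345 = 223.055 kN.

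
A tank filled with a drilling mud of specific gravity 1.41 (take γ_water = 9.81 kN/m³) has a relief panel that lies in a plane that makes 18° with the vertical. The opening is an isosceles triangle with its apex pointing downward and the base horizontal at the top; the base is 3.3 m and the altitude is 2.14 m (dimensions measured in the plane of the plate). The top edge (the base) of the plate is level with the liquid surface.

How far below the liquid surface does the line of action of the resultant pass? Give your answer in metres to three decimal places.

γ = 1.41 × 9.81 = 13.8321 kN/m³.
The plate makes 18° with the vertical, i.e. θ = 90° − 18° = 72° to the horizontal. Measuring y along the incline from the free-surface line, vertical depth h = y·sinθ with sinθ = 0.951057.
With the apex down, the centroid sits h/3 = 2.14/3 = 0.713333 m below the base (the top edge), so y_c = 0.713333 m and h_c = 0.713333 × 0.951057 = 0.67842 m.
A = ½ × 3.3 × 2.14 = 3.531 m².
Resultant F = γ·h_c·A = 13.8321 × 0.67842 × 3.531 = 33.1348 kN.
I_c = b·h³/36 = 3.3 × 2.14³/36 = 0.898365 m⁴.
Centre of pressure: y_p = y_c + I_c/(y_c·A) = 0.713333 + 0.898365/(0.713333 × 3.531) = 0.713333 + 0.356667 = 1.07 m along the plane.
Vertically, h_p = y_p·sinθ = 1.07 × 0.951057 = 1.01763 m.

h_p = 1.018 m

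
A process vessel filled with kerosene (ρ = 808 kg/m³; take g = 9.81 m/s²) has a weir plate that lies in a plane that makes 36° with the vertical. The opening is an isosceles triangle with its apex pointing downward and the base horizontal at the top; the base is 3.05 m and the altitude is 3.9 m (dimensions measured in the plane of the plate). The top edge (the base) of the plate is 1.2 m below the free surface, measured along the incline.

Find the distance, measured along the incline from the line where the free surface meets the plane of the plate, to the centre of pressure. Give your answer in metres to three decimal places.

γ = ρg = 808 × 9.81 / 1000 = 7.92648 kN/m³.
The plate makes 36° with the vertical, i.e. θ = 90° − 36° = 54° to the horizontal. Measuring y along the incline from the free-surface line, vertical depth h = y·sinθ with sinθ = 0.809017.
With the apex down, the centroid sits h/3 = 3.9/3 = 1.3 m below the base (the top edge), so y_c = 1.2 + 1.3 = 2.5 m and h_c = 2.5 × 0.809017 = 2.02254 m.
A = ½ × 3.05 × 3.9 = 5.9475 m².
Resultant F = γ·h_c·A = 7.92648 × 2.02254 × 5.9475 = 95.3481 kN.
I_c = b·h³/36 = 3.05 × 3.9³/36 = 5.02564 m⁴.
Centre of pressure: y_p = y_c + I_c/(y_c·A) = 2.5 + 5.02564/(2.5 × 5.9475) = 2.5 + 0.338 = 2.838 m along the plane.

y_p = 2.838 m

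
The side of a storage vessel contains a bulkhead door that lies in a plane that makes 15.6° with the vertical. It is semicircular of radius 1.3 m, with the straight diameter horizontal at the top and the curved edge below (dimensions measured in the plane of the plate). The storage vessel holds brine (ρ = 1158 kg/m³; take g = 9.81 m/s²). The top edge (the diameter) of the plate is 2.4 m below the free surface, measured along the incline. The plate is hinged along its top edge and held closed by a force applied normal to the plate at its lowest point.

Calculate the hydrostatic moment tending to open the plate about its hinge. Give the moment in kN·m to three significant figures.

γ = ρg = 1158 × 9.81 / 1000 = 11.35998 kN/m³.
The plate makes 15.6° with the vertical, i.e. θ = 90° − 15.6° = 74.4° to the horizontal. Measuring y along the incline from the free-surface line, vertical depth h = y·sinθ with sinθ = 0.963163.
The centroid of a semicircle lies 4r/(3π) = 0.551737 m from the diameter, here below the top edge, so y_c = 2.4 + 0.551737 = 2.95174 m and h_c = 2.95174 × 0.963163 = 2.84301 m.
A = πr²/2 = π × 1.3²/2 = 2.65465 m².
Resultant F = γ·h_c·A = 11.35998 × 2.84301 × 2.65465 = 85.736 kN.
I_c = (π/8 − 8/(9π))·r⁴ = 0.109757 × 1.3⁴ = 0.313477 m⁴.
Centre of pressure: y_p = y_c + I_c/(y_c·A) = 2.95174 + 0.313477/(2.95174 × 2.65465) = 2.95174 + 0.0400056 = 2.99175 m along the plane.
The resultant acts 0.551737 + 0.0400056 = 0.591743 m (along the plate) below the hinge at the top edge, so the moment about the hinge is M = F × 0.591743 = 85.736 × 0.591743 = 50.7337 kN·m.

M ≈ 50.7 kN·m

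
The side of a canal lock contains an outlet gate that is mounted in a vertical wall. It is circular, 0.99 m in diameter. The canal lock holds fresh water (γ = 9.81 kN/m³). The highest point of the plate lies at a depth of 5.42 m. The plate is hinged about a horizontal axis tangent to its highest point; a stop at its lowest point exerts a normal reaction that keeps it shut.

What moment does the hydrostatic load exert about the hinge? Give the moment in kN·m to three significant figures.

γ = 9.81 kN/m³.
The centroid is at the centre, 0.495 m below the top of the plate, so the centroid depth is h_c = 5.42 + 0.495 = 5.915 m.
A = π(0.495)² = 0.769769 m².
Resultant F = γ·h_c·A = 9.81 × 5.915 × 0.769769 = 44.6667 kN.
I_c = πr⁴/4 = π × 0.495⁴/4 = 0.0471531 m⁴.
Centre of pressure: y_p = y_c + I_c/(y_c·A) = 5.915 + 0.0471531/(5.915 × 0.769769) = 5.915 + 0.0103561 = 5.92536 m along the plane.
The resultant acts 0.495 + 0.0103561 = 0.505356 m (along the plate) below the hinge at the top edge, so the moment about the hinge is M = F × 0.505356 = 44.6667 × 0.505356 = 22.5726 kN·m.

M ≈ 22.6 kN·m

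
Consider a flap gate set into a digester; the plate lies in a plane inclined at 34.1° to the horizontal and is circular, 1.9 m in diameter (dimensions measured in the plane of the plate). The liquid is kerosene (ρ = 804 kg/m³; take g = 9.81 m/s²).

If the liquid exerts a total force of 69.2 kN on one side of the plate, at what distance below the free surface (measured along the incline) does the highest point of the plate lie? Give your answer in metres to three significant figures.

γ = ρg = 804 × 9.81 / 1000 = 7.88724 kN/m³.
A = π(0.95)² = 2.83529 m².
From F = γ·h_c·A, the centroid depth is h_c = 69.2/(7.88724 × 2.83529) = 3.09445 m.
Let θ = 34.1° be the plate's angle to the horizontal; measure y along the incline from where the plane meets the free surface. Vertical depth h = y·sinθ with sinθ = 0.560639.
Along the incline, y_c = h_c/sinθ = 3.09445/0.560639 = 5.51951 m.
The centroid is at the centre, 0.95 m below the top of the plate, so the highest point sits at y_top = 5.51951 − 0.95 = 4.56951 m along the incline.

y_top ≈ 4.57 m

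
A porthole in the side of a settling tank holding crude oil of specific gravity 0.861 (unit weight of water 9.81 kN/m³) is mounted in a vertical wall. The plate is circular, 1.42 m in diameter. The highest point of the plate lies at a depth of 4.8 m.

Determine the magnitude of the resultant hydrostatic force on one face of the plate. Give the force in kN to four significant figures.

γ = 0.861 × 9.81 = 8.44641 kN/m³.
The centroid is at the centre, 0.71 m below the top of the plate, so the centroid depth is h_c = 4.8 + 0.71 = 5.51 m.
A = π(0.71)² = 1.58368 m².
Resultant F = γ·h_c·A = 8.44641 × 5.51 × 1.58368 = 73.704 kN.

F ≈ 73.70 kN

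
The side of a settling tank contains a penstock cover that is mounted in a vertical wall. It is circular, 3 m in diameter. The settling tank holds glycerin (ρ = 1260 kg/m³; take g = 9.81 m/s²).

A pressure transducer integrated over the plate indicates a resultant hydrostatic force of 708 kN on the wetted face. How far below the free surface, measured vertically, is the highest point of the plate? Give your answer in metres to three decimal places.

γ = ρg = 1260 × 9.81 / 1000 = 12.3606 kN/m³.
A = π(1.5)² = 7.06858 m².
From F = γ·h_c·A, the centroid depth is h_c = 708/(12.3606 × 7.06858) = 8.10329 m.
The centroid is at the centre, 1.5 m below the top of the plate, so the highest point sits at h_top = 8.10329 − 1.5 = 6.60329 m below the surface.

d_top ≈ 6.603 m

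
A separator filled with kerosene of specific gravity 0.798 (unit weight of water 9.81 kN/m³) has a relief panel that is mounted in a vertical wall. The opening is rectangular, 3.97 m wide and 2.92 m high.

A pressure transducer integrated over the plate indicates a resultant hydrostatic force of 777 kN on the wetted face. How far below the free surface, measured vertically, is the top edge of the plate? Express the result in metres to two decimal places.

d_top ≈ 7.10 m

γ = 0.798 × 9.81 = 7.82838 kN/m³.
A = 3.97 × 2.92 = 11.5924 m².
From F = γ·h_c·A, the centroid depth is h_c = 777/(7.82838 × 11.5924) = 8.56201 m.
The centroid lies 2.92/2 = 1.46 m below the top edge, so the top edge sits at h_top = 8.56201 − 1.46 = 7.10201 m below the surface.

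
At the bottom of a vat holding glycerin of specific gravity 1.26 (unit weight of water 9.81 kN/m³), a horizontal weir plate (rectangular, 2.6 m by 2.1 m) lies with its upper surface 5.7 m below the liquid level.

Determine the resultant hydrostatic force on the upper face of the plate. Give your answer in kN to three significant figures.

γ = 1.26 × 9.81 = 12.3606 kN/m³.
The plate is horizontal, so pressure is uniform at p = γ·h = 12.3606 × 5.7 = 70.4554 kN/m².
A = 2.6 × 2.1 = 5.46 m².
F = p·A = 70.4554 × 5.46 = 384.686 kN.

F ≈ 385 kN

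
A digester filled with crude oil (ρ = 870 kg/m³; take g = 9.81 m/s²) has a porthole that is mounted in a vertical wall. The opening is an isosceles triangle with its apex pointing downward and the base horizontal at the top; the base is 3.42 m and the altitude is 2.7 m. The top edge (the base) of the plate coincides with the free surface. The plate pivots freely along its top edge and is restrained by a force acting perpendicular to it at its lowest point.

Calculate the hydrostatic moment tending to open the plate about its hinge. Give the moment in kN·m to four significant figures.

γ = ρg = 870 × 9.81 / 1000 = 8.5347 kN/m³.
With the apex down, the centroid sits h/3 = 2.7/3 = 0.9 m below the base (the top edge), so the centroid depth is h_c = 0.9 m.
A = ½ × 3.42 × 2.7 = 4.617 m².
Resultant F = γ·h_c·A = 8.5347 × 0.9 × 4.617 = 35.4642 kN.
I_c = b·h³/36 = 3.42 × 2.7³/36 = 1.86989 m⁴.
Centre of pressure: y_p = y_c + I_c/(y_c·A) = 0.9 + 1.86989/(0.9 × 4.617) = 0.9 + 0.450001 = 1.35 m along the plane.
The resultant acts 0.9 + 0.450001 = 1.35 m (along the plate) below the hinge at the top edge, so the moment about the hinge is M = F × 1.35 = 35.4642 × 1.35 = 47.8767 kN·m.

M ≈ 47.88 kN·m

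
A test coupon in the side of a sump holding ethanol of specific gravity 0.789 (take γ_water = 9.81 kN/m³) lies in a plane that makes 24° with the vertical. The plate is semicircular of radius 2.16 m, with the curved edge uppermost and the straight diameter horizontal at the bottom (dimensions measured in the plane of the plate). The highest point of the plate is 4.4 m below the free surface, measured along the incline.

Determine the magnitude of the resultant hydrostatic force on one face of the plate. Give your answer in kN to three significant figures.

F ≈ 292 kN

γ = 0.789 × 9.81 = 7.74009 kN/m³.
The plate makes 24° with the vertical, i.e. θ = 90° − 24° = 66° to the horizontal. Measuring y along the incline from the free-surface line, vertical depth h = y·sinθ with sinθ = 0.913545.
The centroid lies 4r/(3π) = 0.916732 m above the diameter, so r − 4r/(3π) = 2.16 − 0.916732 = 1.24327 m below the topmost point, so y_c = 4.4 + 1.24327 = 5.64327 m and h_c = 5.64327 × 0.913545 = 5.15538 m.
A = πr²/2 = π × 2.16²/2 = 7.32871 m².
Resultant F = γ·h_c·A = 7.74009 × 5.15538 × 7.32871 = 292.438 kN.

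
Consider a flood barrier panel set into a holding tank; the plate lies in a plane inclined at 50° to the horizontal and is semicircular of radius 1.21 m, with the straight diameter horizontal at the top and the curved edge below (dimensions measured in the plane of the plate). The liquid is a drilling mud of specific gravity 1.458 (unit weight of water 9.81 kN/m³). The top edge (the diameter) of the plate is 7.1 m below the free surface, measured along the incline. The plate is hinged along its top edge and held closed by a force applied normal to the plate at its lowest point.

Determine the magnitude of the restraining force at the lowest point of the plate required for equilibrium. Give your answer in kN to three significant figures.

P ≈ 83.6 kN

γ = 1.458 × 9.81 = 14.30298 kN/m³.
Let θ = 50° be the plate's angle to the horizontal; measure y along the incline from where the plane meets the free surface. Vertical depth h = y·sinθ with sinθ = 0.766044.
The centroid of a semicircle lies 4r/(3π) = 0.51354 m from the diameter, here below the top edge, so y_c = 7.1 + 0.51354 = 7.61354 m and h_c = 7.61354 × 0.766044 = 5.83231 m.
A = πr²/2 = π × 1.21²/2 = 2.2998 m².
Resultant F = γ·h_c·A = 14.30298 × 5.83231 × 2.2998 = 191.848 kN.
I_c = (π/8 − 8/(9π))·r⁴ = 0.109757 × 1.21⁴ = 0.235274 m⁴.
Centre of pressure: y_p = y_c + I_c/(y_c·A) = 7.61354 + 0.235274/(7.61354 × 2.2998) = 7.61354 + 0.0134368 = 7.62698 m along the plane.
The resultant acts 0.51354 + 0.0134368 = 0.526977 m (along the plate) below the hinge at the top edge, so the moment about the hinge is M = F × 0.526977 = 191.848 × 0.526977 = 101.099 kN·m.
A normal force at the bottom, 1.21 m from the hinge, must supply this moment: P = 101.099/1.21 = 83.5529 kN.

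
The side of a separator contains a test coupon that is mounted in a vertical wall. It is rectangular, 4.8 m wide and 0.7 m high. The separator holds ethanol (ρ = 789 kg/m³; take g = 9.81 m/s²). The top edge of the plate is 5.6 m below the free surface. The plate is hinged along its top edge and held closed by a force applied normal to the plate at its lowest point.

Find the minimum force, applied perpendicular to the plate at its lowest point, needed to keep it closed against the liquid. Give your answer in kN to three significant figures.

P ≈ 78.9 kN

γ = ρg = 789 × 9.81 / 1000 = 7.74009 kN/m³.
The centroid lies 0.7/2 = 0.35 m below the top edge, so the centroid depth is h_c = 5.6 + 0.35 = 5.95 m.
A = 4.8 × 0.7 = 3.36 m².
Resultant F = γ·h_c·A = 7.74009 × 5.95 × 3.36 = 154.74 kN.
I_c = b·h³/12 = 4.8 × 0.7³/12 = 0.1372 m⁴.
Centre of pressure: y_p = y_c + I_c/(y_c·A) = 5.95 + 0.1372/(5.95 × 3.36) = 5.95 + 0.00686275 = 5.95686 m along the plane.
The resultant acts 0.35 + 0.00686275 = 0.356863 m (along the plate) below the hinge at the top edge, so the moment about the hinge is M = F × 0.356863 = 154.74 × 0.356863 = 55.221 kN·m.
A normal force at the bottom, 0.7 m from the hinge, must supply this moment: P = 55.221/0.7 = 78.8871 kN.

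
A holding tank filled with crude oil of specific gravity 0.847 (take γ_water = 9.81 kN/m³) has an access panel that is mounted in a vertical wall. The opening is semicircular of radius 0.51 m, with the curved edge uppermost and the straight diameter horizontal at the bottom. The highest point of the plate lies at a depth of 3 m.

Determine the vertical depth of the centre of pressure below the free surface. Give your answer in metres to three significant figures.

h_p = 3.30 m

γ = 0.847 × 9.81 = 8.30907 kN/m³.
The centroid lies 4r/(3π) = 0.216451 m above the diameter, so r − 4r/(3π) = 0.51 − 0.216451 = 0.293549 m below the topmost point, so the centroid depth is h_c = 3 + 0.293549 = 3.29355 m.
A = πr²/2 = π × 0.51²/2 = 0.408564 m².
Resultant F = γ·h_c·A = 8.30907 × 3.29355 × 0.408564 = 11.1809 kN.
I_c = (π/8 − 8/(9π))·r⁴ = 0.109757 × 0.51⁴ = 0.00742528 m⁴.
Centre of pressure: y_p = y_c + I_c/(y_c·A) = 3.29355 + 0.00742528/(3.29355 × 0.408564) = 3.29355 + 0.00551809 = 3.29907 m along the plane.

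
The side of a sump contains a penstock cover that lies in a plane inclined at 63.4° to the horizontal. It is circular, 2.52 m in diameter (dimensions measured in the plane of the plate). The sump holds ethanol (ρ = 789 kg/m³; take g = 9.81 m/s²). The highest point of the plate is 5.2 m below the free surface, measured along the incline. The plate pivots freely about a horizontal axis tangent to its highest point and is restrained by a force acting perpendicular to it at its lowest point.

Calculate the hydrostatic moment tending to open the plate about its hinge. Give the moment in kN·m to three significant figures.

M ≈ 295 kN·m

γ = ρg = 789 × 9.81 / 1000 = 7.74009 kN/m³.
Let θ = 63.4° be the plate's angle to the horizontal; measure y along the incline from where the plane meets the free surface. Vertical depth h = y·sinθ with sinθ = 0.894154.
The centroid is at the centre, 1.26 m below the top of the plate, so y_c = 5.2 + 1.26 = 6.46 m and h_c = 6.46 × 0.894154 = 5.77623 m.
A = π(1.26)² = 4.98759 m².
Resultant F = γ·h_c·A = 7.74009 × 5.77623 × 4.98759 = 222.988 kN.
I_c = πr⁴/4 = π × 1.26⁴/4 = 1.97958 m⁴.
Centre of pressure: y_p = y_c + I_c/(y_c·A) = 6.46 + 1.97958/(6.46 × 4.98759) = 6.46 + 0.0614398 = 6.52144 m along the plane.
The resultant acts 1.26 + 0.0614398 = 1.32144 m (along the plate) below the hinge at the top edge, so the moment about the hinge is M = F × 1.32144 = 222.988 × 1.32144 = 294.665 kN·m.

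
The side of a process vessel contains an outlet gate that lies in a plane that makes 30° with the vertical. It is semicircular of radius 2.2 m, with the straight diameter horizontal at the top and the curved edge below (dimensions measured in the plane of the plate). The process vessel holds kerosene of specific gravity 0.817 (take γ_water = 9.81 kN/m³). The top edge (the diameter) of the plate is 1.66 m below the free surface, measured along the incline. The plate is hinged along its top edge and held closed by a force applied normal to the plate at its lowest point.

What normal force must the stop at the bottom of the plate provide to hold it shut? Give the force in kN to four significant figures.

P ≈ 66.20 kN

γ = 0.817 × 9.81 = 8.01477 kN/m³.
The plate makes 30° with the vertical, i.e. θ = 90° − 30° = 60° to the horizontal. Measuring y along the incline from the free-surface line, vertical depth h = y·sinθ with sinθ = 0.866025.
The centroid of a semicircle lies 4r/(3π) = 0.933709 m from the diameter, here below the top edge, so y_c = 1.66 + 0.933709 = 2.59371 m and h_c = 2.59371 × 0.866025 = 2.24622 m.
A = πr²/2 = π × 2.2²/2 = 7.60265 m².
Resultant F = γ·h_c·A = 8.01477 × 2.24622 × 7.60265 = 136.87 kN.
I_c = (π/8 − 8/(9π))·r⁴ = 0.109757 × 2.2⁴ = 2.57112 m⁴.
Centre of pressure: y_p = y_c + I_c/(y_c·A) = 2.59371 + 2.57112/(2.59371 × 7.60265) = 2.59371 + 0.130387 = 2.7241 m along the plane.
The resultant acts 0.933709 + 0.130387 = 1.0641 m (along the plate) below the hinge at the top edge, so the moment about the hinge is M = F × 1.0641 = 136.87 × 1.0641 = 145.643 kN·m.
A normal force at the bottom, 2.2 m from the hinge, must supply this moment: P = 145.643/2.2 = 66.2014 kN.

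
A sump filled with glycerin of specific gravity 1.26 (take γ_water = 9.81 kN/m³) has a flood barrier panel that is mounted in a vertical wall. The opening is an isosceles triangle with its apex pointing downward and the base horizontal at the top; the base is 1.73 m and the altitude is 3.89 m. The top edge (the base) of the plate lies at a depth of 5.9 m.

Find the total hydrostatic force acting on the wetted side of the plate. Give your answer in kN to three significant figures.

F ≈ 299 kN

γ = 1.26 × 9.81 = 12.3606 kN/m³.
With the apex down, the centroid sits h/3 = 3.89/3 = 1.29667 m below the base (the top edge), so the centroid depth is h_c = 5.9 + 1.29667 = 7.19667 m.
A = ½ × 1.73 × 3.89 = 3.36485 m².
Resultant F = γ·h_c·A = 12.3606 × 7.19667 × 3.36485 = 299.321 kN.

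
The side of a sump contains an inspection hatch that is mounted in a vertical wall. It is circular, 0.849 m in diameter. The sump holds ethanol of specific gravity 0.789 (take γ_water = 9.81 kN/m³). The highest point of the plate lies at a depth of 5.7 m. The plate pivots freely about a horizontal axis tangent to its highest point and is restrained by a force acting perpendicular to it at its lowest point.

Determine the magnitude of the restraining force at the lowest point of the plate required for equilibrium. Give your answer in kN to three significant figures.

P ≈ 13.7 kN

γ = 0.789 × 9.81 = 7.74009 kN/m³.
The centroid is at the centre, 0.4245 m below the top of the plate, so the centroid depth is h_c = 5.7 + 0.4245 = 6.1245 m.
A = π(0.4245)² = 0.566116 m².
Resultant F = γ·h_c·A = 7.74009 × 6.1245 × 0.566116 = 26.8363 kN.
I_c = πr⁴/4 = π × 0.4245⁴/4 = 0.0255036 m⁴.
Centre of pressure: y_p = y_c + I_c/(y_c·A) = 6.1245 + 0.0255036/(6.1245 × 0.566116) = 6.1245 + 0.00735572 = 6.13186 m along the plane.
The resultant acts 0.4245 + 0.00735572 = 0.431856 m (along the plate) below the hinge at the top edge, so the moment about the hinge is M = F × 0.431856 = 26.8363 × 0.431856 = 11.5894 kN·m.
A normal force at the bottom, 0.849 m from the hinge, must supply this moment: P = 11.5894/0.849 = 13.6506 kN.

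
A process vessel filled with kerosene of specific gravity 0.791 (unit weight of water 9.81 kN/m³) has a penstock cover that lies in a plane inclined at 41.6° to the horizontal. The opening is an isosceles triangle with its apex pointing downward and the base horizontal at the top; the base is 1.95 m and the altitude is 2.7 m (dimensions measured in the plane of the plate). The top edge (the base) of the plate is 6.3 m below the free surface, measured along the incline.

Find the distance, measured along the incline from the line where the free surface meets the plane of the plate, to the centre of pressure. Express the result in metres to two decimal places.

y_p = 7.26 m

γ = 0.791 × 9.81 = 7.75971 kN/m³.
Let θ = 41.6° be the plate's angle to the horizontal; measure y along the incline from where the plane meets the free surface. Vertical depth h = y·sinθ with sinθ = 0.663926.
With the apex down, the centroid sits h/3 = 2.7/3 = 0.9 m below the base (the top edge), so y_c = 6.3 + 0.9 = 7.2 m and h_c = 7.2 × 0.663926 = 4.78027 m.
A = ½ × 1.95 × 2.7 = 2.6325 m².
Resultant F = γ·h_c·A = 7.75971 × 4.78027 × 2.6325 = 97.6487 kN.
I_c = b·h³/36 = 1.95 × 2.7³/36 = 1.06616 m⁴.
Centre of pressure: y_p = y_c + I_c/(y_c·A) = 7.2 + 1.06616/(7.2 × 2.6325) = 7.2 + 0.0562499 = 7.25625 m along the plane.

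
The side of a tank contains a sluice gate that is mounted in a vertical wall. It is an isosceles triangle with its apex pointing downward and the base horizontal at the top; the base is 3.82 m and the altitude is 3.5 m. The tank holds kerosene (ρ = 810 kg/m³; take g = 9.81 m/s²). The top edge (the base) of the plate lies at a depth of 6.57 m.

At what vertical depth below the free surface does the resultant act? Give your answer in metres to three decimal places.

h_p = 7.825 m

γ = ρg = 810 × 9.81 / 1000 = 7.9461 kN/m³.
With the apex down, the centroid sits h/3 = 3.5/3 = 1.16667 m below the base (the top edge), so the centroid depth is h_c = 6.57 + 1.16667 = 7.73667 m.
A = ½ × 3.82 × 3.5 = 6.685 m².
Resultant F = γ·h_c·A = 7.9461 × 7.73667 × 6.685 = 410.969 kN.
I_c = b·h³/36 = 3.82 × 3.5³/36 = 4.54951 m⁴.
Centre of pressure: y_p = y_c + I_c/(y_c·A) = 7.73667 + 4.54951/(7.73667 × 6.685) = 7.73667 + 0.0879648 = 7.82463 m along the plane.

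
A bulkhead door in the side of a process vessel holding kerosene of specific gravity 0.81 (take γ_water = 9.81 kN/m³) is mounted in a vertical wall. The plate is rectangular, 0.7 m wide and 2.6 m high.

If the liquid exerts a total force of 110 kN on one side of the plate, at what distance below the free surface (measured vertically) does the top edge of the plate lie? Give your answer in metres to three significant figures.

γ = 0.81 × 9.81 = 7.9461 kN/m³.
A = 0.7 × 2.6 = 1.82 m².
From F = γ·h_c·A, the centroid depth is h_c = 110/(7.9461 × 1.82) = 7.60619 m.
The centroid lies 2.6/2 = 1.3 m below the top edge, so the top edge sits at h_top = 7.60619 − 1.3 = 6.30619 m below the surface.

d_top ≈ 6.31 m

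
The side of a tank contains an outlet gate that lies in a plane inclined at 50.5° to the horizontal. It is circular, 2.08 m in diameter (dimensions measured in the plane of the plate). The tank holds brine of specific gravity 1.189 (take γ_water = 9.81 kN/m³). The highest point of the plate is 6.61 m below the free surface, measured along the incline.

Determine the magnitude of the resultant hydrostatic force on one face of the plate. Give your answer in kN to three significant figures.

F ≈ 234 kN

γ = 1.189 × 9.81 = 11.66409 kN/m³.
Let θ = 50.5° be the plate's angle to the horizontal; measure y along the incline from where the plane meets the free surface. Vertical depth h = y·sinθ with sinθ = 0.771625.
The centroid is at the centre, 1.04 m below the top of the plate, so y_c = 6.61 + 1.04 = 7.65 m and h_c = 7.65 × 0.771625 = 5.90293 m.
A = π(1.04)² = 3.39795 m².
Resultant F = γ·h_c·A = 11.66409 × 5.90293 × 3.39795 = 233.957 kN.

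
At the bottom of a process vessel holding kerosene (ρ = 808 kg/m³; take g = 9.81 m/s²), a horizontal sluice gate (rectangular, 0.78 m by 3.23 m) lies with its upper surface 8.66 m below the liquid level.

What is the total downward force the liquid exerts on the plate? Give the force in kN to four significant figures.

F ≈ 172.9 kN

γ = ρg = 808 × 9.81 / 1000 = 7.92648 kN/m³.
The plate is horizontal, so pressure is uniform at p = γ·h = 7.92648 × 8.66 = 68.6433 kN/m².
A = 0.78 × 3.23 = 2.5194 m².
F = p·A = 68.6433 × 2.5194 = 172.94 kN.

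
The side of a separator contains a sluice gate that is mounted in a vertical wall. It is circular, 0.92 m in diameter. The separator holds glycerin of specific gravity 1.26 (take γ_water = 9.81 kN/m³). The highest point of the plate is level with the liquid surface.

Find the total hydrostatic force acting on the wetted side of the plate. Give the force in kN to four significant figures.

γ = 1.26 × 9.81 = 12.3606 kN/m³.
The centroid is at the centre, 0.46 m below the top of the plate, so the centroid depth is h_c = 0.46 m.
A = π(0.46)² = 0.664761 m².
Resultant F = γ·h_c·A = 12.3606 × 0.46 × 0.664761 = 3.77975 kN.

F ≈ 3.780 kN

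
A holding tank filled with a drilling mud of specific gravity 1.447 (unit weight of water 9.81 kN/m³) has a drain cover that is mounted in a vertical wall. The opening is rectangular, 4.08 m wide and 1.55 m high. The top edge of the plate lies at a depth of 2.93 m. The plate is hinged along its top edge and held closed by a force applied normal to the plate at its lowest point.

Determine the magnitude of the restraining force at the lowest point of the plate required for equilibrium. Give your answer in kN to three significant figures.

P ≈ 178 kN

γ = 1.447 × 9.81 = 14.19507 kN/m³.
The centroid lies 1.55/2 = 0.775 m below the top edge, so the centroid depth is h_c = 2.93 + 0.775 = 3.705 m.
A = 4.08 × 1.55 = 6.324 m².
Resultant F = γ·h_c·A = 14.19507 × 3.705 × 6.324 = 332.596 kN.
I_c = b·h³/12 = 4.08 × 1.55³/12 = 1.26612 m⁴.
Centre of pressure: y_p = y_c + I_c/(y_c·A) = 3.705 + 1.26612/(3.705 × 6.324) = 3.705 + 0.0540374 = 3.75904 m along the plane.
The resultant acts 0.775 + 0.0540374 = 0.829037 m (along the plate) below the hinge at the top edge, so the moment about the hinge is M = F × 0.829037 = 332.596 × 0.829037 = 275.734 kN·m.
A normal force at the bottom, 1.55 m from the hinge, must supply this moment: P = 275.734/1.55 = 177.893 kN.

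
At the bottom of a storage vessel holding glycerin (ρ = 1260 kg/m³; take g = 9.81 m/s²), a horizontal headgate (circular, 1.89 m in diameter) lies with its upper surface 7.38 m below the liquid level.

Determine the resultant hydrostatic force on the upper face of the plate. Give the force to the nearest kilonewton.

F ≈ 256 kN

γ = ρg = 1260 × 9.81 / 1000 = 12.3606 kN/m³.
The plate is horizontal, so pressure is uniform at p = γ·h = 12.3606 × 7.38 = 91.2212 kN/m².
A = π(0.945)² = 2.80552 m².
F = p·A = 91.2212 × 2.80552 = 255.923 kN.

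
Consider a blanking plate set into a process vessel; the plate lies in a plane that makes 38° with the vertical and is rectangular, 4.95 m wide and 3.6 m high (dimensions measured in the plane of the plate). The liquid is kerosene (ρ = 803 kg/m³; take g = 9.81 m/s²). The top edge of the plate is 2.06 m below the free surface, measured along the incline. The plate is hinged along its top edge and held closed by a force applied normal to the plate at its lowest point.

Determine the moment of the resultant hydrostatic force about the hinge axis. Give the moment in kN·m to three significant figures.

M ≈ 888 kN·m

γ = ρg = 803 × 9.81 / 1000 = 7.87743 kN/m³.
The plate makes 38° with the vertical, i.e. θ = 90° − 38° = 52° to the horizontal. Measuring y along the incline from the free-surface line, vertical depth h = y·sinθ with sinθ = 0.788011.
The centroid lies 3.6/2 = 1.8 m below the top edge, so y_c = 2.06 + 1.8 = 3.86 m and h_c = 3.86 × 0.788011 = 3.04172 m.
A = 4.95 × 3.6 = 17.82 m².
Resultant F = γ·h_c·A = 7.87743 × 3.04172 × 17.82 = 426.984 kN.
I_c = b·h³/12 = 4.95 × 3.6³/12 = 19.2456 m⁴.
Centre of pressure: y_p = y_c + I_c/(y_c·A) = 3.86 + 19.2456/(3.86 × 17.82) = 3.86 + 0.279793 = 4.13979 m along the plane.
The resultant acts 1.8 + 0.279793 = 2.07979 m (along the plate) below the hinge at the top edge, so the moment about the hinge is M = F × 2.07979 = 426.984 × 2.07979 = 888.037 kN·m.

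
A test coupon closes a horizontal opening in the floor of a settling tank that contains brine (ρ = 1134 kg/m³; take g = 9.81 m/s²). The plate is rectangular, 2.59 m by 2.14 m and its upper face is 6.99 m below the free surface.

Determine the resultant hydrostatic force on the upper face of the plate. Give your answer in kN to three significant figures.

γ = ρg = 1134 × 9.81 / 1000 = 11.12454 kN/m³.
The plate is horizontal, so pressure is uniform at p = γ·h = 11.12454 × 6.99 = 77.7605 kN/m².
A = 2.59 × 2.14 = 5.5426 m².
F = p·A = 77.7605 × 5.5426 = 430.995 kN.

F ≈ 431 kN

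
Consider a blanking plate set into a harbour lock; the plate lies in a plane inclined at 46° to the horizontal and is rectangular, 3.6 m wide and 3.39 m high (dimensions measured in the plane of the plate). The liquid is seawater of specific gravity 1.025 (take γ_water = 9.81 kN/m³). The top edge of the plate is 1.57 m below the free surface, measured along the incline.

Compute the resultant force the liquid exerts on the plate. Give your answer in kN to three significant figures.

F ≈ 288 kN

γ = 1.025 × 9.81 = 10.05525 kN/m³.
Let θ = 46° be the plate's angle to the horizontal; measure y along the incline from where the plane meets the free surface. Vertical depth h = y·sinθ with sinθ = 0.719340.
The centroid lies 3.39/2 = 1.695 m below the top edge, so y_c = 1.57 + 1.695 = 3.265 m and h_c = 3.265 × 0.719340 = 2.34865 m.
A = 3.6 × 3.39 = 12.204 m².
Resultant F = γ·h_c·A = 10.05525 × 2.34865 × 12.204 = 288.213 kN.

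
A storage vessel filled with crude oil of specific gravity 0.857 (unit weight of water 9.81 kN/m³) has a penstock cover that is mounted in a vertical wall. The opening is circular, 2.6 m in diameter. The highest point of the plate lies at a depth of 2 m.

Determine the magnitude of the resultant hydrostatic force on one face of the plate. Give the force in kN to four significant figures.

F ≈ 147.3 kN

γ = 0.857 × 9.81 = 8.40717 kN/m³.
The centroid is at the centre, 1.3 m below the top of the plate, so the centroid depth is h_c = 2 + 1.3 = 3.3 m.
A = π(1.3)² = 5.30929 m².
Resultant F = γ·h_c·A = 8.40717 × 3.3 × 5.30929 = 147.299 kN.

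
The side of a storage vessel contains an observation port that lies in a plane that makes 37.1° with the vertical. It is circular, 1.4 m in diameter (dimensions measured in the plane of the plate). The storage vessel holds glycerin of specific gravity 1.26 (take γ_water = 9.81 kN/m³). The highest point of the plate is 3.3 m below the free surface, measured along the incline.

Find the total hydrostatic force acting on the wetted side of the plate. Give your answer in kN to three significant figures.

F ≈ 60.7 kN

γ = 1.26 × 9.81 = 12.3606 kN/m³.
The plate makes 37.1° with the vertical, i.e. θ = 90° − 37.1° = 52.9° to the horizontal. Measuring y along the incline from the free-surface line, vertical depth h = y·sinθ with sinθ = 0.797584.
The centroid is at the centre, 0.7 m below the top of the plate, so y_c = 3.3 + 0.7 = 4 m and h_c = 4 × 0.797584 = 3.19034 m.
A = π(0.7)² = 1.53938 m².
Resultant F = γ·h_c·A = 12.3606 × 3.19034 × 1.53938 = 60.7047 kN.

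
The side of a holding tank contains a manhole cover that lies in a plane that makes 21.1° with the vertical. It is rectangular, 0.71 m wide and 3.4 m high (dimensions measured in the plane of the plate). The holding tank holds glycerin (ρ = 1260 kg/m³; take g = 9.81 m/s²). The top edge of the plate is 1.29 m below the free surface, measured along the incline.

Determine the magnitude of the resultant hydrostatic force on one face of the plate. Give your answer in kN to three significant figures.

γ = ρg = 1260 × 9.81 / 1000 = 12.3606 kN/m³.
The plate makes 21.1° with the vertical, i.e. θ = 90° − 21.1° = 68.9° to the horizontal. Measuring y along the incline from the free-surface line, vertical depth h = y·sinθ with sinθ = 0.932954.
The centroid lies 3.4/2 = 1.7 m below the top edge, so y_c = 1.29 + 1.7 = 2.99 m and h_c = 2.99 × 0.932954 = 2.78953 m.
A = 0.71 × 3.4 = 2.414 m².
Resultant F = γ·h_c·A = 12.3606 × 2.78953 × 2.414 = 83.2354 kN.

F ≈ 83.2 kN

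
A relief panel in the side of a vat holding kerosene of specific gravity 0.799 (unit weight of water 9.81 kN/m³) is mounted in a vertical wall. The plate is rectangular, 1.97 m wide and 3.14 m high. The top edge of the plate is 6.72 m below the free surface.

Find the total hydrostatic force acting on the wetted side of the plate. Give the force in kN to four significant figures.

F ≈ 401.9 kN

γ = 0.799 × 9.81 = 7.83819 kN/m³.
The centroid lies 3.14/2 = 1.57 m below the top edge, so the centroid depth is h_c = 6.72 + 1.57 = 8.29 m.
A = 1.97 × 3.14 = 6.1858 m².
Resultant F = γ·h_c·A = 7.83819 × 8.29 × 6.1858 = 401.945 kN.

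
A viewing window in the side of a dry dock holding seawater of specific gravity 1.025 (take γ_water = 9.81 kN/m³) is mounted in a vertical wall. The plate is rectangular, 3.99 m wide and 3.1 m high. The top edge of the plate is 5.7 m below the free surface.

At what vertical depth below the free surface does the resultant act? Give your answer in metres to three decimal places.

h_p = 7.360 m

γ = 1.025 × 9.81 = 10.05525 kN/m³.
The centroid lies 3.1/2 = 1.55 m below the top edge, so the centroid depth is h_c = 5.7 + 1.55 = 7.25 m.
A = 3.99 × 3.1 = 12.369 m².
Resultant F = γ·h_c·A = 10.05525 × 7.25 × 12.369 = 901.707 kN.
I_c = b·h³/12 = 3.99 × 3.1³/12 = 9.90551 m⁴.
Centre of pressure: y_p = y_c + I_c/(y_c·A) = 7.25 + 9.90551/(7.25 × 12.369) = 7.25 + 0.11046 = 7.36046 m along the plane.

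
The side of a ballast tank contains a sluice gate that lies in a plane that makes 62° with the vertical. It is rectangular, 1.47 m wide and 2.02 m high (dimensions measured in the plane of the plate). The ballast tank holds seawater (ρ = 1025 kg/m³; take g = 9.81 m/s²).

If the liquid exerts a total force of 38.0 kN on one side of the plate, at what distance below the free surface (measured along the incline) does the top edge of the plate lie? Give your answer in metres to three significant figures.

y_top ≈ 1.70 m

γ = ρg = 1025 × 9.81 / 1000 = 10.05525 kN/m³.
A = 1.47 × 2.02 = 2.9694 m².
From F = γ·h_c·A, the centroid depth is h_c = 38.0/(10.05525 × 2.9694) = 1.27269 m.
The plate makes 62° with the vertical, i.e. θ = 90° − 62° = 28° to the horizontal. Measuring y along the incline from the free-surface line, vertical depth h = y·sinθ with sinθ = 0.469472.
Along the incline, y_c = h_c/sinθ = 1.27269/0.469472 = 2.7109 m.
The centroid lies 2.02/2 = 1.01 m below the top edge, so the top edge sits at y_top = 2.7109 − 1.01 = 1.7009 m along the incline.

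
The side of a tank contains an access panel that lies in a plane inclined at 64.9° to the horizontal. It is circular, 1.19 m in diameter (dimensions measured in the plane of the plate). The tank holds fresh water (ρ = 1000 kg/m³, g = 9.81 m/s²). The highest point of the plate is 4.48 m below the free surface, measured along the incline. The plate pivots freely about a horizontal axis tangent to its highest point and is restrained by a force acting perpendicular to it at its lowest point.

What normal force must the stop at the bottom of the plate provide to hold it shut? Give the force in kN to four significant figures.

γ = ρg = 1000 × 9.81 = 9810 N/m³ = 9.81 kN/m³.
Let θ = 64.9° be the plate's angle to the horizontal; measure y along the incline from where the plane meets the free surface. Vertical depth h = y·sinθ with sinθ = 0.905569.
The centroid is at the centre, 0.595 m below the top of the plate, so y_c = 4.48 + 0.595 = 5.075 m and h_c = 5.075 × 0.905569 = 4.59576 m.
A = π(0.595)² = 1.1122 m².
Resultant F = γ·h_c·A = 9.81 × 4.59576 × 1.1122 = 50.1429 kN.
I_c = πr⁴/4 = π × 0.595⁴/4 = 0.0984369 m⁴.
Centre of pressure: y_p = y_c + I_c/(y_c·A) = 5.075 + 0.0984369/(5.075 × 1.1122) = 5.075 + 0.0174397 = 5.09244 m along the plane.
The resultant acts 0.595 + 0.0174397 = 0.61244 m (along the plate) below the hinge at the top edge, so the moment about the hinge is M = F × 0.61244 = 50.1429 × 0.61244 = 30.7095 kN·m.
A normal force at the bottom, 1.19 m from the hinge, must supply this moment: P = 30.7095/1.19 = 25.8063 kN.

P ≈ 25.81 kN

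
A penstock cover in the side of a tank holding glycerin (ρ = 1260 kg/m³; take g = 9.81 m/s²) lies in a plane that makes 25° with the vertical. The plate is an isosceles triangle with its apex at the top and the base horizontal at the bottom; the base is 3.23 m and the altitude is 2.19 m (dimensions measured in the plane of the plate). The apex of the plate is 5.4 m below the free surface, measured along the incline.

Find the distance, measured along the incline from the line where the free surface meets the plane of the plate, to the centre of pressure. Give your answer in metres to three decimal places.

γ = ρg = 1260 × 9.81 / 1000 = 12.3606 kN/m³.
The plate makes 25° with the vertical, i.e. θ = 90° − 25° = 65° to the horizontal. Measuring y along the incline from the free-surface line, vertical depth h = y·sinθ with sinθ = 0.906308.
With the apex up, the centroid sits 2h/3 = 2 × 2.19/3 = 1.46 m below the apex, so y_c = 5.4 + 1.46 = 6.86 m and h_c = 6.86 × 0.906308 = 6.21727 m.
A = ½ × 3.23 × 2.19 = 3.53685 m².
Resultant F = γ·h_c·A = 12.3606 × 6.21727 × 3.53685 = 271.804 kN.
I_c = b·h³/36 = 3.23 × 2.19³/36 = 0.942394 m⁴.
Centre of pressure: y_p = y_c + I_c/(y_c·A) = 6.86 + 0.942394/(6.86 × 3.53685) = 6.86 + 0.0388411 = 6.89884 m along the plane.

y_p = 6.899 m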